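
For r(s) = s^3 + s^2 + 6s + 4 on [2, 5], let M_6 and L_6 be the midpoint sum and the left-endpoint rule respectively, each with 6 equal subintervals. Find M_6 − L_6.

36.84375

M_6 = 265.53125.
L_6 = 228.6875.
M_6 − L_6 = 36.84375.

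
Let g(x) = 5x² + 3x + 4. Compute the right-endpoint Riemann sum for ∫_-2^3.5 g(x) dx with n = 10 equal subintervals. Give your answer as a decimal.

136.434375

Δx = (3.5 − (-2))/10 = 0.55.
Right endpoints: -1.45, -0.9, -0.35, 0.2, 0.75, 1.3, 1.85, 2.4, 2.95, 3.5.
g(-1.45) = 10.1625, g(-0.9) = 5.35, g(-0.35) = 3.5625, g(0.2) = 4.8, g(0.75) = 9.0625, g(1.3) = 16.35, g(1.85) = 26.6625, g(2.4) = 40, g(2.95) = 56.3625, g(3.5) = 75.75.
Sum = Δx · [g(-1.45) + g(-0.9) + g(-0.35) + ...].
Sum = 136.434375.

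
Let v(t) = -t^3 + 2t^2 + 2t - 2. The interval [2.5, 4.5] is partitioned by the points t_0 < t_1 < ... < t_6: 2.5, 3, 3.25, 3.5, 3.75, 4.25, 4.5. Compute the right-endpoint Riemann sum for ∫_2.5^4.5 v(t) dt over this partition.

Subinterval widths: 0.5, 0.25, 0.25, 0.25, 0.5, 0.25.
Right endpoints: 3, 3.25, 3.5, 3.75, 4.25, 4.5.
v(3) = -5, v(3.25) = -8.703125, v(3.5) = -13.375, v(3.75) = -19.109375, v(4.25) = -34.140625, v(4.5) = -43.625.
Sum = Σ Δt_i · v(t_i).
Sum = -40.7734375.

-40.7734375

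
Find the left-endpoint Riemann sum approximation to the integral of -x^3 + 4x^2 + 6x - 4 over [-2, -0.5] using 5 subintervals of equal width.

-0.51

Δx = (-0.5 − (-2))/5 = 0.3.
Left endpoints: -2, -1.7, -1.4, -1.1, -0.8.
f(-2) = 8, f(-1.7) = 2.273, f(-1.4) = -1.816, f(-1.1) = -4.429, f(-0.8) = -5.728.
Sum = Δx · [f(-2) + f(-1.7) + f(-1.4) + f(-1.1) + f(-0.8)].
Sum = -0.51.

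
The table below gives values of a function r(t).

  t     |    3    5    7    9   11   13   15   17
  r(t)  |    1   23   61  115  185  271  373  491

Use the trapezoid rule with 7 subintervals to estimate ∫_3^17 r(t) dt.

Δt = 2.
T_7 = (2/2)·[1 + 2·23 + 2·61 + 2·115 + 2·185 + 2·271 + 2·373 + 491] = 2548.

2548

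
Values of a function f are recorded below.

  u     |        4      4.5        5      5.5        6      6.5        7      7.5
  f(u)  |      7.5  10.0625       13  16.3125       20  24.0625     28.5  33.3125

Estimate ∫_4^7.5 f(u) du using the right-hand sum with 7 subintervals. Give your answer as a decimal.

72.625

Δu = 0.5.
Sum = 0.5·[10.0625 + 13 + 16.3125 + 20 + 24.0625 + 28.5 + 33.3125] = 72.625.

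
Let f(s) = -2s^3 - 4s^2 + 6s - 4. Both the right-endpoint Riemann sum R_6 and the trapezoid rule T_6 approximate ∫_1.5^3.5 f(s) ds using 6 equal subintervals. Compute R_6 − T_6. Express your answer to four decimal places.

R_6 ≈ -121.703704.
T_6 ≈ -103.870370.
R_6 − T_6 ≈ -17.8333.

-17.8333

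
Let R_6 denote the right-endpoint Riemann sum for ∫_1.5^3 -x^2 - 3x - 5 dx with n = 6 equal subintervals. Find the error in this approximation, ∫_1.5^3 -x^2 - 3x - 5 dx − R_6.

Exact integral: ∫_1.5^3 f(x) dx = -25.5.
R_6 = -26.921875.
Error = -25.5 − (-26.921875) = 1.421875.

1.421875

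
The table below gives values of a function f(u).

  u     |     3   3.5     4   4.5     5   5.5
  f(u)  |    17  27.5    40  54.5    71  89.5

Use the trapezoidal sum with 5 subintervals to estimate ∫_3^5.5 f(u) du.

123.125

Δu = 0.5.
T_5 = (0.5/2)·[17 + 2·27.5 + 2·40 + 2·54.5 + 2·71 + 89.5] = 123.125.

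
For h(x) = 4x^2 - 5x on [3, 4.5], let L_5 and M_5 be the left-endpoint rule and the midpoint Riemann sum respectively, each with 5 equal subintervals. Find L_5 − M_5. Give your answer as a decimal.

-5.49

L_5 = 51.84.
M_5 = 57.33.
L_5 − M_5 = -5.49.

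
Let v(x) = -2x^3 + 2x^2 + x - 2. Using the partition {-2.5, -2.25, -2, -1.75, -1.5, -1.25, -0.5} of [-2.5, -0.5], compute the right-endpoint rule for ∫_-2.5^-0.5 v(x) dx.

Subinterval widths: 0.25, 0.25, 0.25, 0.25, 0.25, 0.75.
Right endpoints: -2.25, -2, -1.75, -1.5, -1.25, -0.5.
v(-2.25) = 28.65625, v(-2) = 20, v(-1.75) = 13.09375, v(-1.5) = 7.75, v(-1.25) = 3.78125, v(-0.5) = -1.75.
Sum = Σ Δx_i · v(x_i).
Sum = 17.0078125.

17.0078125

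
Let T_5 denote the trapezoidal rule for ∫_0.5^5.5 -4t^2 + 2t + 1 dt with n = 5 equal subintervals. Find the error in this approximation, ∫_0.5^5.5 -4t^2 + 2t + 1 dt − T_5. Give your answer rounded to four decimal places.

Exact integral: ∫_0.5^5.5 f(t) dt ≈ -186.666667.
T_5 = -190.
Error ≈ -186.666667 − (-190) ≈ 3.3333.

3.3333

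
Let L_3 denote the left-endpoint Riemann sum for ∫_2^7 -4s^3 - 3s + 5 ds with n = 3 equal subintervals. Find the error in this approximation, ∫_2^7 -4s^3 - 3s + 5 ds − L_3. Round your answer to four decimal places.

Exact integral: ∫_2^7 f(s) ds = -2427.5.
L_3 ≈ -1423.333333.
Error ≈ -2427.5 − (-1423.333333) ≈ -1004.1667.

-1004.1667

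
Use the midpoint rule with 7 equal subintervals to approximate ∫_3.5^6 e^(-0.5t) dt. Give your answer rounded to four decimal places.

Δt = (6 − 3.5)/7 = 5/14.
Midpoints: 103/28, 113/28, 123/28, 4.75, 143/28, 153/28, 163/28.
f(103/28) ≈ 0.1589, f(113/28) ≈ 0.1329, f(123/28) ≈ 0.1112, f(4.75) ≈ 0.0930, f(143/28) ≈ 0.0778, f(153/28) ≈ 0.0651, f(163/28) ≈ 0.0544.
Sum = Δt · [f(103/28) + f(113/28) + f(123/28) + ...].
Sum ≈ 0.2476.

0.2476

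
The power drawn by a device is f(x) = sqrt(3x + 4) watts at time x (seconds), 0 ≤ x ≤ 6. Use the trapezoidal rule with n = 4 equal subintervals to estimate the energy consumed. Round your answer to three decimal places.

Δx = (6 − 0)/4 = 1.5.
f(0) ≈ 2.000, f(1.5) ≈ 2.915, f(3) ≈ 3.606, f(4.5) ≈ 4.183, f(6) ≈ 4.690.
T_4 = (Δx/2)·[f(x_0) + 2f(x_1) + 2f(x_2) + 2f(x_3) + f(x_4)].
Sum ≈ 21.074.

21.074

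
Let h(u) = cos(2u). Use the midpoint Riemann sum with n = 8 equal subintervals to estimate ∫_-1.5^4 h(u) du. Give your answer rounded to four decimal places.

0.6124

Δu = (4 − (-1.5))/8 = 0.6875.
Midpoints: -1.15625, -0.46875, 0.21875, 0.90625, 1.59375, 2.28125, 2.96875, 3.65625.
h(-1.15625) ≈ -0.6755, h(-0.46875) ≈ 0.5918, h(0.21875) ≈ 0.9058, h(0.90625) ≈ -0.2394, h(1.59375) ≈ -0.9989, h(2.28125) ≈ -0.1493, h(2.96875) ≈ 0.9408, h(3.65625) ≈ 0.5154.
Sum = Δu · [h(-1.15625) + h(-0.46875) + h(0.21875) + ...].
Sum ≈ 0.6124.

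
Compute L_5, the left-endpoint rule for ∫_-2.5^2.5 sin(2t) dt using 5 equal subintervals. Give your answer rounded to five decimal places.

Δt = (2.5 − (-2.5))/5 = 1.
Left endpoints: -2.5, -1.5, -0.5, 0.5, 1.5.
f(-2.5) ≈ 0.95892, f(-1.5) ≈ -0.14112, f(-0.5) ≈ -0.84147, f(0.5) ≈ 0.84147, f(1.5) ≈ 0.14112.
Sum = Δt · [f(-2.5) + f(-1.5) + f(-0.5) + f(0.5) + f(1.5)].
Sum ≈ 0.95892.

0.95892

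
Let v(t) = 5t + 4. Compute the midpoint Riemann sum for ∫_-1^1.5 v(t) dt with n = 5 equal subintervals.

Δt = (1.5 − (-1))/5 = 0.5.
Midpoints: -0.75, -0.25, 0.25, 0.75, 1.25.
v(-0.75) = 0.25, v(-0.25) = 2.75, v(0.25) = 5.25, v(0.75) = 7.75, v(1.25) = 10.25.
Sum = Δt · [v(-0.75) + v(-0.25) + v(0.25) + v(0.75) + v(1.25)].
Sum = 13.125.

13.125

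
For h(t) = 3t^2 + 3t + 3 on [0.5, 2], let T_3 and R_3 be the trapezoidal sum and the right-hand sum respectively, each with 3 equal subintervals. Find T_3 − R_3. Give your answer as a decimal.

T_3 = 18.1875.
R_3 = 22.125.
T_3 − R_3 = -3.9375.

-3.9375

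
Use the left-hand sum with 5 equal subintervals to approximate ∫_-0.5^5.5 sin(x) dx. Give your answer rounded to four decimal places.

0.2838

Δx = (5.5 − (-0.5))/5 = 1.2.
Left endpoints: -0.5, 0.7, 1.9, 3.1, 4.3.
f(-0.5) ≈ -0.4794, f(0.7) ≈ 0.6442, f(1.9) ≈ 0.9463, f(3.1) ≈ 0.0416, f(4.3) ≈ -0.9162.
Sum = Δx · [f(-0.5) + f(0.7) + f(1.9) + f(3.1) + f(4.3)].
Sum ≈ 0.2838.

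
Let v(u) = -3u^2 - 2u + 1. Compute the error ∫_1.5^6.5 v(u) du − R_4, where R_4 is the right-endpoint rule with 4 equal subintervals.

Exact integral: ∫_1.5^6.5 v(u) du = -306.25.
R_4 = -391.40625.
Error = -306.25 − (-391.40625) = 85.15625.

85.15625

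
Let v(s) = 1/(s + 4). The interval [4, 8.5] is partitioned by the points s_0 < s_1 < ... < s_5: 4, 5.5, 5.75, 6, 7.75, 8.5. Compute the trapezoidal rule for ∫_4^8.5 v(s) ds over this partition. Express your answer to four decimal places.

Subinterval widths: 1.5, 0.25, 0.25, 1.75, 0.75.
v(4) = 0.125, v(5.5) = 2/19, v(5.75) = 4/39, v(6) = 0.1, v(7.75) = 4/47, v(8.5) = 0.08.
On each subinterval the trapezoid contributes (Δs_i/2)·[v(s_{i-1}) + v(s_i)].
Sum ≈ 0.4479.

0.4479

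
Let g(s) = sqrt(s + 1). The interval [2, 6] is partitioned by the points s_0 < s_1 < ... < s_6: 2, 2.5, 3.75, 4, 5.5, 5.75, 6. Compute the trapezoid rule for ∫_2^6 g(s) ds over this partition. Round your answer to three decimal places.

Subinterval widths: 0.5, 1.25, 0.25, 1.5, 0.25, 0.25.
g(2) ≈ 1.732, g(2.5) ≈ 1.871, g(3.75) ≈ 2.179, g(4) ≈ 2.236, g(5.5) ≈ 2.550, g(5.75) ≈ 2.598, g(6) ≈ 2.646.
On each subinterval the trapezoid contributes (Δs_i/2)·[g(s_{i-1}) + g(s_i)].
Sum ≈ 8.872.

8.872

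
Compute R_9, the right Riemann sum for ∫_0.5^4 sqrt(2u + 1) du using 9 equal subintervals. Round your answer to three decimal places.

Δu = (4 − 0.5)/9 = 7/18.
Right endpoints: 8/9, 23/18, 5/3, 37/18, 22/9, 17/6, 29/9, 65/18, 4.
f(8/9) ≈ 1.667, f(23/18) ≈ 1.886, f(5/3) ≈ 2.082, f(37/18) ≈ 2.261, f(22/9) ≈ 2.427, f(17/6) ≈ 2.582, f(29/9) ≈ 2.728, f(65/18) ≈ 2.867, f(4) ≈ 3.000.
Sum = Δu · [f(8/9) + f(23/18) + f(5/3) + ...].
Sum ≈ 8.361.

8.361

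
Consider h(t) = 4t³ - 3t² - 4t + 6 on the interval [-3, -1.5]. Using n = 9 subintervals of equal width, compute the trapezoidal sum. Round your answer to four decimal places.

Δt = (-1.5 − (-3))/9 = 1/6.
h(-3) = -117, h(-17/6) = -10555/108, h(-8/3) = -2174/27, h(-2.5) = -65.25, h(-7/3) = -1399/27, h(-13/6) = -4331/108, h(-2) = -30, h(-11/6) = -2311/108, h(-5/3) = -383/27, h(-1.5) = -8.25.
T_9 = (Δt/2)·[h(t_0) + 2h(t_1) + ... + 2h(t_{8}) + h(t_9)].
Sum ≈ -77.2708.

-77.2708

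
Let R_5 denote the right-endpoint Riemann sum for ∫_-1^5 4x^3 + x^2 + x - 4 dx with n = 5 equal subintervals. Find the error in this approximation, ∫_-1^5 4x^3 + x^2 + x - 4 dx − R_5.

Exact integral: ∫_-1^5 f(x) dx = 654.
R_5 = 1010.4.
Error = 654 − 1010.4 = -356.4.

-356.4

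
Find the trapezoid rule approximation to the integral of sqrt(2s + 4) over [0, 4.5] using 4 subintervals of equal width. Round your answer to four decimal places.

Δs = (4.5 − 0)/4 = 1.125.
f(0) ≈ 2.0000, f(1.125) ≈ 2.5000, f(2.25) ≈ 2.9155, f(3.375) ≈ 3.2787, f(4.5) ≈ 3.6056.
T_4 = (Δs/2)·[f(s_0) + 2f(s_1) + 2f(s_2) + 2f(s_3) + f(s_4)].
Sum ≈ 12.9341.

12.9341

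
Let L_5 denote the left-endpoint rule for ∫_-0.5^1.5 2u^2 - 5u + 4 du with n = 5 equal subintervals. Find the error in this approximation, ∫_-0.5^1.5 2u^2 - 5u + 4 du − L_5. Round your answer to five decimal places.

Exact integral: ∫_-0.5^1.5 f(u) du ≈ 5.3333333.
L_5 = 6.64.
Error ≈ 5.3333333 − 6.64 ≈ -1.30667.

-1.30667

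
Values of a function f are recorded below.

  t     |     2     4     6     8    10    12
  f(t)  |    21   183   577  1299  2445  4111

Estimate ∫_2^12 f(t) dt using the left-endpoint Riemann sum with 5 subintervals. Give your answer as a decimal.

Δt = 2.
Sum = 2·[21 + 183 + 577 + 1299 + 2445] = 9050.

9050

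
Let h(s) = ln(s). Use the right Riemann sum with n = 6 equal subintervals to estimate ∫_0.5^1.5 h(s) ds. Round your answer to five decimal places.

0.04325

Δs = (1.5 − 0.5)/6 = 1/6.
Right endpoints: 2/3, 5/6, 1, 7/6, 4/3, 1.5.
h(2/3) ≈ -0.40547, h(5/6) ≈ -0.18232, h(1) ≈ 0.00000, h(7/6) ≈ 0.15415, h(4/3) ≈ 0.28768, h(1.5) ≈ 0.40547.
Sum = Δs · [h(2/3) + h(5/6) + h(1) + ...].
Sum ≈ 0.04325.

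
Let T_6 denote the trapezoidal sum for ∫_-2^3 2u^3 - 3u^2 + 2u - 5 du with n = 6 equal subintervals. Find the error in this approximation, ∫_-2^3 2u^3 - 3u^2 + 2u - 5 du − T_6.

0

Exact integral: ∫_-2^3 f(u) du = -22.5.
T_6 = -22.5.
Error = -22.5 − (-22.5) = 0.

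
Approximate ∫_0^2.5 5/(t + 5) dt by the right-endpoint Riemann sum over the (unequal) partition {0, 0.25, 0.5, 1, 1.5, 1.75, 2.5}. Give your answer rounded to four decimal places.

Subinterval widths: 0.25, 0.25, 0.5, 0.5, 0.25, 0.75.
Right endpoints: 0.25, 0.5, 1, 1.5, 1.75, 2.5.
f(0.25) = 20/21, f(0.5) = 10/11, f(1) = 5/6, f(1.5) = 10/13, f(1.75) = 20/27, f(2.5) = 2/3.
Sum = Σ Δt_i · f(t_i).
Sum ≈ 1.9518.

1.9518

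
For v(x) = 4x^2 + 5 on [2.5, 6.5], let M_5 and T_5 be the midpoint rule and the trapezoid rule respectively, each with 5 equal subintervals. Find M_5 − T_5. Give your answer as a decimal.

M_5 = 364.48.
T_5 = 367.04.
M_5 − T_5 = -2.56.

-2.56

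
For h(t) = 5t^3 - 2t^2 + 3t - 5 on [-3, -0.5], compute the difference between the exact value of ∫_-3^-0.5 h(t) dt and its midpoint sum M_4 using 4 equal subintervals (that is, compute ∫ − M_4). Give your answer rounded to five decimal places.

Exact integral: ∫_-3^-0.5 h(t) dt ≈ -144.7135417.
M_4 ≈ -142.4145508.
Error ≈ -144.7135417 − (-142.4145508) ≈ -2.29899.

-2.29899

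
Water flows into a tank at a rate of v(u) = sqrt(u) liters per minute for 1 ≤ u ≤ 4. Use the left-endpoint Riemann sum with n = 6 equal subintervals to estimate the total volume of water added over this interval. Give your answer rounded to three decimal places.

4.411

Δu = (4 − 1)/6 = 0.5.
Left endpoints: 1, 1.5, 2, 2.5, 3, 3.5.
v(1) ≈ 1.000, v(1.5) ≈ 1.225, v(2) ≈ 1.414, v(2.5) ≈ 1.581, v(3) ≈ 1.732, v(3.5) ≈ 1.871.
Sum = Δu · [v(1) + v(1.5) + v(2) + ...].
Sum ≈ 4.411.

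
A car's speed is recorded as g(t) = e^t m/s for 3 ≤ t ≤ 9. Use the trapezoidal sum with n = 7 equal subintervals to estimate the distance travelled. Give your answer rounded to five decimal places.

8571.92021

Δt = (9 − 3)/7 = 6/7.
g(3) ≈ 20.08554, g(27/7) ≈ 47.32993, g(33/7) ≈ 111.52912, g(39/7) ≈ 262.80927, g(45/7) ≈ 619.28862, g(51/7) ≈ 1459.30312, g(57/7) ≈ 3438.72879, g(9) ≈ 8103.08393.
T_7 = (Δt/2)·[g(t_0) + 2g(t_1) + ... + 2g(t_{6}) + g(t_7)].
Sum ≈ 8571.92021.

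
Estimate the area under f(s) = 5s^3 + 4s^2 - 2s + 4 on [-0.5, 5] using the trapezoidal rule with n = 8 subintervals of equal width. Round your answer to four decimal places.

961.6111

Δs = (5 − (-0.5))/8 = 0.6875.
f(-0.5) = 5.375, f(0.1875) = 15559/4096, f(0.875) = 4435/512, f(1.5625) = 121709/4096, f(2.25) = 76.703125, f(2.9375) = 652811/4096, f(3.625) = 147193/512, f(4.3125) = 1928305/4096, f(5) = 719.
T_8 = (Δs/2)·[f(s_0) + 2f(s_1) + ... + 2f(s_{7}) + f(s_8)].
Sum ≈ 961.6111.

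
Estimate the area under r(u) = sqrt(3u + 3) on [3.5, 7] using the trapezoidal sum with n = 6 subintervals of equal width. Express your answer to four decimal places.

15.1023

Δu = (7 − 3.5)/6 = 7/12.
r(3.5) ≈ 3.6742, r(49/12) ≈ 3.9051, r(14/3) ≈ 4.1231, r(5.25) ≈ 4.3301, r(35/6) ≈ 4.5277, r(77/12) ≈ 4.7170, r(7) ≈ 4.8990.
T_6 = (Δu/2)·[r(u_0) + 2r(u_1) + ... + 2r(u_{5}) + r(u_6)].
Sum ≈ 15.1023.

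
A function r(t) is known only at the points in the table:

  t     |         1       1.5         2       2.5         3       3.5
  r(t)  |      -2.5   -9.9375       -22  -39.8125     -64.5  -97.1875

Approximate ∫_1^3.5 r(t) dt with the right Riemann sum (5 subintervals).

-116.71875

Δt = 0.5.
Sum = 0.5·[(-9.9375) + (-22) + (-39.8125) + (-64.5) + (-97.1875)] = -116.71875.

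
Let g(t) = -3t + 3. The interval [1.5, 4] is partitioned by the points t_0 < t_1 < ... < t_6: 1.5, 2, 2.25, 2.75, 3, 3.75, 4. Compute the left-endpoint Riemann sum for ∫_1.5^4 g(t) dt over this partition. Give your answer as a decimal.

Subinterval widths: 0.5, 0.25, 0.5, 0.25, 0.75, 0.25.
Left endpoints: 1.5, 2, 2.25, 2.75, 3, 3.75.
g(1.5) = -1.5, g(2) = -3, g(2.25) = -3.75, g(2.75) = -5.25, g(3) = -6, g(3.75) = -8.25.
Sum = Σ Δt_i · g(t_i).
Sum = -11.25.

-11.25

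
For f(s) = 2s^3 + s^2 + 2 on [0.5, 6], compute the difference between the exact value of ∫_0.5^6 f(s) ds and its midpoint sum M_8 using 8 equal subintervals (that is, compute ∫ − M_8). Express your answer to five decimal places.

Exact integral: ∫_0.5^6 f(s) ds ≈ 730.9270833.
M_8 ≈ 726.4860840.
Error ≈ 730.9270833 − 726.4860840 ≈ 4.44100.

4.44100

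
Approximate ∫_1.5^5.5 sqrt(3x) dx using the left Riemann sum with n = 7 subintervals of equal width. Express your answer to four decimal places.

Δx = (5.5 − 1.5)/7 = 4/7.
Left endpoints: 1.5, 29/14, 37/14, 45/14, 53/14, 61/14, 69/14.
f(1.5) ≈ 2.1213, f(29/14) ≈ 2.4928, f(37/14) ≈ 2.8158, f(45/14) ≈ 3.1053, f(53/14) ≈ 3.3700, f(61/14) ≈ 3.6154, f(69/14) ≈ 3.8452.
Sum = Δx · [f(1.5) + f(29/14) + f(37/14) + ...].
Sum ≈ 12.2091.

12.2091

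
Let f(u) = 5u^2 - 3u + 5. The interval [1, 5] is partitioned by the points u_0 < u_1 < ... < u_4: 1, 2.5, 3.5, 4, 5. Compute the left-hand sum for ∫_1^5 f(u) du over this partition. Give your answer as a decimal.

140.125

Subinterval widths: 1.5, 1, 0.5, 1.
Left endpoints: 1, 2.5, 3.5, 4.
f(1) = 7, f(2.5) = 28.75, f(3.5) = 55.75, f(4) = 73.
Sum = Σ Δu_i · f(u_i).
Sum = 140.125.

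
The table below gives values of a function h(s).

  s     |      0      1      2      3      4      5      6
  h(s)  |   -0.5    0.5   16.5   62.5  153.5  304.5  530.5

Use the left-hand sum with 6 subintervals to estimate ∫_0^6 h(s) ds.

537

Δs = 1.
Sum = 1·[(-0.5) + 0.5 + 16.5 + 62.5 + 153.5 + 304.5] = 537.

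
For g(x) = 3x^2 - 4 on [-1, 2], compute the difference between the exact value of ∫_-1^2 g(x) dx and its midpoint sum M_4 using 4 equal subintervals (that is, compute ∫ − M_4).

Exact integral: ∫_-1^2 g(x) dx = -3.
M_4 = -3.421875.
Error = -3 − (-3.421875) = 0.421875.

0.421875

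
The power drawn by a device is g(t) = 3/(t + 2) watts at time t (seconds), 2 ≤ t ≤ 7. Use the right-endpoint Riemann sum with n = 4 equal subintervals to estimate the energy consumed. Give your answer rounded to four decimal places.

2.1917

Δt = (7 − 2)/4 = 1.25.
Right endpoints: 3.25, 4.5, 5.75, 7.
g(3.25) = 4/7, g(4.5) = 6/13, g(5.75) = 12/31, g(7) = 1/3.
Sum = Δt · [g(3.25) + g(4.5) + g(5.75) + g(7)].
Sum ≈ 2.1917.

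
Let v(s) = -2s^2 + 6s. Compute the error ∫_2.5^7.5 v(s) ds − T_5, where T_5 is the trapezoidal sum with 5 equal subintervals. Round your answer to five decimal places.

1.66667

Exact integral: ∫_2.5^7.5 v(s) ds ≈ -120.8333333.
T_5 = -122.5.
Error ≈ -120.8333333 − (-122.5) ≈ 1.66667.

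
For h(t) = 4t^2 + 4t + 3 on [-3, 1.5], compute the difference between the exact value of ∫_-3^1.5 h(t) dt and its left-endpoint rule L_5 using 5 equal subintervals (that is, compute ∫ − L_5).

-6.48

Exact integral: ∫_-3^1.5 h(t) dt = 40.5.
L_5 = 46.98.
Error = 40.5 − 46.98 = -6.48.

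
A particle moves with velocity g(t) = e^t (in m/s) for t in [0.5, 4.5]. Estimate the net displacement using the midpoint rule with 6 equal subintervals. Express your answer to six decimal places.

86.752926

Δt = (4.5 − 0.5)/6 = 2/3.
Midpoints: 5/6, 1.5, 13/6, 17/6, 3.5, 25/6.
g(5/6) ≈ 2.300976, g(1.5) ≈ 4.481689, g(13/6) ≈ 8.729138, g(17/6) ≈ 17.002040, g(3.5) ≈ 33.115452, g(25/6) ≈ 64.500093.
Sum = Δt · [g(5/6) + g(1.5) + g(13/6) + ...].
Sum ≈ 86.752926.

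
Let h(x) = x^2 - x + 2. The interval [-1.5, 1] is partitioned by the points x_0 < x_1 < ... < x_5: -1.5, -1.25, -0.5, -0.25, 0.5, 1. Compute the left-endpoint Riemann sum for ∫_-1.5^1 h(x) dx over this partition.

8.34375

Subinterval widths: 0.25, 0.75, 0.25, 0.75, 0.5.
Left endpoints: -1.5, -1.25, -0.5, -0.25, 0.5.
h(-1.5) = 5.75, h(-1.25) = 4.8125, h(-0.5) = 2.75, h(-0.25) = 2.3125, h(0.5) = 1.75.
Sum = Σ Δx_i · h(x_i).
Sum = 8.34375.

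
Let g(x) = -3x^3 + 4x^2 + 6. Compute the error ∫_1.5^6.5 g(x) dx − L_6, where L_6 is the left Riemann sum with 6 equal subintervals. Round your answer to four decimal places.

Exact integral: ∫_1.5^6.5 g(x) dx ≈ -943.333333.
L_6 ≈ -689.456019.
Error ≈ -943.333333 − (-689.456019) ≈ -253.8773.

-253.8773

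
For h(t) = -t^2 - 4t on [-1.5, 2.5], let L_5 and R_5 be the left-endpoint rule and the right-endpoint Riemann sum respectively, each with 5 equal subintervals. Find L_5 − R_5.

L_5 = -6.76.
R_5 = -22.76.
L_5 − R_5 = 16.

16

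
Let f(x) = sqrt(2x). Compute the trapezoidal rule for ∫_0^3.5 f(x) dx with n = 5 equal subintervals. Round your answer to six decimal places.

6.016664

Δx = (3.5 − 0)/5 = 0.7.
f(0) ≈ 0.000000, f(0.7) ≈ 1.183216, f(1.4) ≈ 1.673320, f(2.1) ≈ 2.049390, f(2.8) ≈ 2.366432, f(3.5) ≈ 2.645751.
T_5 = (Δx/2)·[f(x_0) + 2f(x_1) + ... + 2f(x_{4}) + f(x_5)].
Sum ≈ 6.016664.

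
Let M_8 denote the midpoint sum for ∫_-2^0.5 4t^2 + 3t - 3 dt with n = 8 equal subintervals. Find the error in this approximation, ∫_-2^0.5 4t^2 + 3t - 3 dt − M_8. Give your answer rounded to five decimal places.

Exact integral: ∫_-2^0.5 f(t) dt ≈ -2.2916667.
M_8 ≈ -2.3730469.
Error ≈ -2.2916667 − (-2.3730469) ≈ 0.08138.

0.08138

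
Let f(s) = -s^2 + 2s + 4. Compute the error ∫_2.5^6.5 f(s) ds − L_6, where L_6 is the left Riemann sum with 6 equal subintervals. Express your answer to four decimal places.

Exact integral: ∫_2.5^6.5 f(s) ds ≈ -34.333333.
L_6 ≈ -25.296296.
Error ≈ -34.333333 − (-25.296296) ≈ -9.0370.

-9.0370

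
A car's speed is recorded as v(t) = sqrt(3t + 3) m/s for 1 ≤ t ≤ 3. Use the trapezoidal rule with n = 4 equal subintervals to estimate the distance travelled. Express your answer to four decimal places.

5.9679

Δt = (3 − 1)/4 = 0.5.
v(1) ≈ 2.4495, v(1.5) ≈ 2.7386, v(2) ≈ 3.0000, v(2.5) ≈ 3.2404, v(3) ≈ 3.4641.
T_4 = (Δt/2)·[v(t_0) + 2v(t_1) + 2v(t_2) + 2v(t_3) + v(t_4)].
Sum ≈ 5.9679.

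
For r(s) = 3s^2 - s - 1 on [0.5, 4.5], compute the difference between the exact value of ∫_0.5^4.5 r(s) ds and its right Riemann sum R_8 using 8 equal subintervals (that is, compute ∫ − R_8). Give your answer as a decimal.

Exact integral: ∫_0.5^4.5 r(s) ds = 77.
R_8 = 91.5.
Error = 77 − 91.5 = -14.5.

-14.5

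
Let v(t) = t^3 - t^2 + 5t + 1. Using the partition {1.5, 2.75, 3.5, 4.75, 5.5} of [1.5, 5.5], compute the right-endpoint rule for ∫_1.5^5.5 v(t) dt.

331.9921875

Subinterval widths: 1.25, 0.75, 1.25, 0.75.
Right endpoints: 2.75, 3.5, 4.75, 5.5.
v(2.75) = 27.984375, v(3.5) = 49.125, v(4.75) = 109.359375, v(5.5) = 164.625.
Sum = Σ Δt_i · v(t_i).
Sum = 331.9921875.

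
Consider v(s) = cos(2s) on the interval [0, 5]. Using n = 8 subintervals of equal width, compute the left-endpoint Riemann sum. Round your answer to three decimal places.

Δs = (5 − 0)/8 = 0.625.
Left endpoints: 0, 0.625, 1.25, 1.875, 2.5, 3.125, 3.75, 4.375.
v(0) ≈ 1.000, v(0.625) ≈ 0.315, v(1.25) ≈ -0.801, v(1.875) ≈ -0.821, v(2.5) ≈ 0.284, v(3.125) ≈ 0.999, v(3.75) ≈ 0.347, v(4.375) ≈ -0.781.
Sum = Δs · [v(0) + v(0.625) + v(1.25) + ...].
Sum ≈ 0.339.

0.339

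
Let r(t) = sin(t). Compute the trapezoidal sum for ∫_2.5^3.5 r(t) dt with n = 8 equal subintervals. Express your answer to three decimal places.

0.135

Δt = (3.5 − 2.5)/8 = 0.125.
r(2.5) ≈ 0.598, r(2.625) ≈ 0.494, r(2.75) ≈ 0.382, r(2.875) ≈ 0.263, r(3) ≈ 0.141, r(3.125) ≈ 0.017, r(3.25) ≈ -0.108, r(3.375) ≈ -0.231, r(3.5) ≈ -0.351.
T_8 = (Δt/2)·[r(t_0) + 2r(t_1) + ... + 2r(t_{7}) + r(t_8)].
Sum ≈ 0.135.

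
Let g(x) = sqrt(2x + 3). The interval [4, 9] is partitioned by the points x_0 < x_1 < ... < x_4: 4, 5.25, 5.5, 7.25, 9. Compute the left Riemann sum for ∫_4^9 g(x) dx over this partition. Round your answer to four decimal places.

18.9330

Subinterval widths: 1.25, 0.25, 1.75, 1.75.
Left endpoints: 4, 5.25, 5.5, 7.25.
g(4) ≈ 3.3166, g(5.25) ≈ 3.6742, g(5.5) ≈ 3.7417, g(7.25) ≈ 4.1833.
Sum = Σ Δx_i · g(x_i).
Sum ≈ 18.9330.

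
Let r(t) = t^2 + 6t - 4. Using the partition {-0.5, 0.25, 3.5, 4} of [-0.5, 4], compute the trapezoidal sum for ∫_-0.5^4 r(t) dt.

Subinterval widths: 0.75, 3.25, 0.5.
r(-0.5) = -6.75, r(0.25) = -2.4375, r(3.5) = 29.25, r(4) = 36.
On each subinterval the trapezoid contributes (Δt_i/2)·[r(t_{i-1}) + r(t_i)].
Sum = 56.4375.

56.4375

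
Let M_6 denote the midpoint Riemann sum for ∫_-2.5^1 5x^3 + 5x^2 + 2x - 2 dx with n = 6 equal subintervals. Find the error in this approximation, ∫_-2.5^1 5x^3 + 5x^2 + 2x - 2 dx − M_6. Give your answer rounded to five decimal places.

-0.62030

Exact integral: ∫_-2.5^1 f(x) dx ≈ -32.1197917.
M_6 ≈ -31.4994936.
Error ≈ -32.1197917 − (-31.4994936) ≈ -0.62030.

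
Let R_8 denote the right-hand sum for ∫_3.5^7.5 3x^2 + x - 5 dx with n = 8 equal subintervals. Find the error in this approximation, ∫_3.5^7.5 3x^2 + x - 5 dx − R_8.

-34.5

Exact integral: ∫_3.5^7.5 f(x) dx = 381.
R_8 = 415.5.
Error = 381 − 415.5 = -34.5.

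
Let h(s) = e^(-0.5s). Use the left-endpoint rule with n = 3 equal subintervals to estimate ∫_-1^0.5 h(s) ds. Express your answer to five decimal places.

1.96637

Δs = (0.5 − (-1))/3 = 0.5.
Left endpoints: -1, -0.5, 0.
h(-1) ≈ 1.64872, h(-0.5) ≈ 1.28403, h(0) ≈ 1.00000.
Sum = Δs · [h(-1) + h(-0.5) + h(0)].
Sum ≈ 1.96637.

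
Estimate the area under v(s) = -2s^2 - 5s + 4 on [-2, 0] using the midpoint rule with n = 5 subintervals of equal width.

Δs = (0 − (-2))/5 = 0.4.
Midpoints: -1.8, -1.4, -1, -0.6, -0.2.
v(-1.8) = 6.52, v(-1.4) = 7.08, v(-1) = 7, v(-0.6) = 6.28, v(-0.2) = 4.92.
Sum = Δs · [v(-1.8) + v(-1.4) + v(-1) + v(-0.6) + v(-0.2)].
Sum = 12.72.

12.72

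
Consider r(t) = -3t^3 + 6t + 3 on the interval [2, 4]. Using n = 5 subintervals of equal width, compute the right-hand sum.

Δt = (4 − 2)/5 = 0.4.
Right endpoints: 2.4, 2.8, 3.2, 3.6, 4.
r(2.4) = -24.072, r(2.8) = -46.056, r(3.2) = -76.104, r(3.6) = -115.368, r(4) = -165.
Sum = Δt · [r(2.4) + r(2.8) + r(3.2) + r(3.6) + r(4)].
Sum = -170.64.

-170.64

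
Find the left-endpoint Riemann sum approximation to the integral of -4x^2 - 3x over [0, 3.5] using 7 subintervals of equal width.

Δx = (3.5 − 0)/7 = 0.5.
Left endpoints: 0, 0.5, 1, 1.5, 2, 2.5, 3.
f(0) = 0, f(0.5) = -2.5, f(1) = -7, f(1.5) = -13.5, f(2) = -22, f(2.5) = -32.5, f(3) = -45.
Sum = Δx · [f(0) + f(0.5) + f(1) + ...].
Sum = -61.25.

-61.25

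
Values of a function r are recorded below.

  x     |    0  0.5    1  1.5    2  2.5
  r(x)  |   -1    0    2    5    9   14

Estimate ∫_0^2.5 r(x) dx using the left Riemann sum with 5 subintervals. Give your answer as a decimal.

7.5

Δx = 0.5.
Sum = 0.5·[(-1) + 0 + 2 + 5 + 9] = 7.5.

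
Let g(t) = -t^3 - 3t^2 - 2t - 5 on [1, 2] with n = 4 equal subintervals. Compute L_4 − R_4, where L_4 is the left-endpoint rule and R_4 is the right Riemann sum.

4.5

L_4 = -16.578125.
R_4 = -21.078125.
L_4 − R_4 = 4.5.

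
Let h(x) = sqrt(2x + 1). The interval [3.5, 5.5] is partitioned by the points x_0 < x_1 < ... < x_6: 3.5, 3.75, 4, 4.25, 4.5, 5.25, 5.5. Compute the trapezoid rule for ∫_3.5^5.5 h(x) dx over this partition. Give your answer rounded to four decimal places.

Subinterval widths: 0.25, 0.25, 0.25, 0.25, 0.75, 0.25.
h(3.5) ≈ 2.8284, h(3.75) ≈ 2.9155, h(4) ≈ 3.0000, h(4.25) ≈ 3.0822, h(4.5) ≈ 3.1623, h(5.25) ≈ 3.3912, h(5.5) ≈ 3.4641.
On each subinterval the trapezoid contributes (Δx_i/2)·[h(x_{i-1}) + h(x_i)].
Sum ≈ 6.3127.

6.3127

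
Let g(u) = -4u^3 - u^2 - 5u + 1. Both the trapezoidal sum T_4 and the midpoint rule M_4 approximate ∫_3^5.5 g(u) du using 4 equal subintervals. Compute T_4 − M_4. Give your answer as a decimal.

T_4 = -939.609375.
M_4 = -926.9140625.
T_4 − M_4 = -12.6953125.

-12.6953125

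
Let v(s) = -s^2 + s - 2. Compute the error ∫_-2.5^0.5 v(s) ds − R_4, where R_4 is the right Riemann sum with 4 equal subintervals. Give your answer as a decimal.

-3.09375

Exact integral: ∫_-2.5^0.5 v(s) ds = -14.25.
R_4 = -11.15625.
Error = -14.25 − (-11.15625) = -3.09375.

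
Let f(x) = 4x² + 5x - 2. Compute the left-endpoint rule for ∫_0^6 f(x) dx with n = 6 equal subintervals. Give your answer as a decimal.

Δx = (6 − 0)/6 = 1.
Left endpoints: 0, 1, 2, 3, 4, 5.
f(0) = -2, f(1) = 7, f(2) = 24, f(3) = 49, f(4) = 82, f(5) = 123.
Sum = Δx · [f(0) + f(1) + f(2) + ...].
Sum = 283.

283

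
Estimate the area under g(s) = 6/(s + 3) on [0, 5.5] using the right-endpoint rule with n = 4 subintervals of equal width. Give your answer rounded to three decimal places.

5.449

Δs = (5.5 − 0)/4 = 1.375.
Right endpoints: 1.375, 2.75, 4.125, 5.5.
g(1.375) = 48/35, g(2.75) = 24/23, g(4.125) = 16/19, g(5.5) = 12/17.
Sum = Δs · [g(1.375) + g(2.75) + g(4.125) + g(5.5)].
Sum ≈ 5.449.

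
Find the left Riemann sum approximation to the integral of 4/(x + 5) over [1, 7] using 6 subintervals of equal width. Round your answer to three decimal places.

2.946

Δx = (7 − 1)/6 = 1.
Left endpoints: 1, 2, 3, 4, 5, 6.
f(1) = 2/3, f(2) = 4/7, f(3) = 0.5, f(4) = 4/9, f(5) = 0.4, f(6) = 4/11.
Sum = Δx · [f(1) + f(2) + f(3) + ...].
Sum ≈ 2.946.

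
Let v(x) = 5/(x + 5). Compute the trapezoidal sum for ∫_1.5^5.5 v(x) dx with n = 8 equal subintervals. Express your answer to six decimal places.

Δx = (5.5 − 1.5)/8 = 0.5.
v(1.5) = 10/13, v(2) = 5/7, v(2.5) = 2/3, v(3) = 0.625, v(3.5) = 10/17, v(4) = 5/9, v(4.5) = 10/19, v(5) = 0.5, v(5.5) = 10/21.
T_8 = (Δx/2)·[v(x_0) + 2v(x_1) + ... + 2v(x_{7}) + v(x_8)].
Sum ≈ 2.399385.

2.399385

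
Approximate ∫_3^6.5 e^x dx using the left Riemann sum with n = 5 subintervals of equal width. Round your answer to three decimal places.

Δx = (6.5 − 3)/5 = 0.7.
Left endpoints: 3, 3.7, 4.4, 5.1, 5.8.
f(3) ≈ 20.086, f(3.7) ≈ 40.447, f(4.4) ≈ 81.451, f(5.1) ≈ 164.022, f(5.8) ≈ 330.300.
Sum = Δx · [f(3) + f(3.7) + f(4.4) + f(5.1) + f(5.8)].
Sum ≈ 445.414.

445.414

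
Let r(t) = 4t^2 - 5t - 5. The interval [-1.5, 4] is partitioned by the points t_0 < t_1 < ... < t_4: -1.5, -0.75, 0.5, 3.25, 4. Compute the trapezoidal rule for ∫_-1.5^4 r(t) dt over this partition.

43.6875

Subinterval widths: 0.75, 1.25, 2.75, 0.75.
r(-1.5) = 11.5, r(-0.75) = 1, r(0.5) = -6.5, r(3.25) = 21, r(4) = 39.
On each subinterval the trapezoid contributes (Δt_i/2)·[r(t_{i-1}) + r(t_i)].
Sum = 43.6875.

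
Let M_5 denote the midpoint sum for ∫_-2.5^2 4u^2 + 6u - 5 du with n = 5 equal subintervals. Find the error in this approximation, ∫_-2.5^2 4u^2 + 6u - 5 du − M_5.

Exact integral: ∫_-2.5^2 f(u) du = 2.25.
M_5 = 1.035.
Error = 2.25 − 1.035 = 1.215.

1.215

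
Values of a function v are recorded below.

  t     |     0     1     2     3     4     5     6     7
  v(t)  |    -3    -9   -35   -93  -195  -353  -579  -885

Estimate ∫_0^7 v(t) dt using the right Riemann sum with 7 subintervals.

-2149

Δt = 1.
Sum = 1·[(-9) + (-35) + (-93) + (-195) + (-353) + (-579) + (-885)] = -2149.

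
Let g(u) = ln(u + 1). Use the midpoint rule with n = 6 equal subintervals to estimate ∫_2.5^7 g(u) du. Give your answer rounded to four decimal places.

Δu = (7 − 2.5)/6 = 0.75.
Midpoints: 2.875, 3.625, 4.375, 5.125, 5.875, 6.625.
g(2.875) ≈ 1.3545, g(3.625) ≈ 1.5315, g(4.375) ≈ 1.6818, g(5.125) ≈ 1.8124, g(5.875) ≈ 1.9279, g(6.625) ≈ 2.0314.
Sum = Δu · [g(2.875) + g(3.625) + g(4.375) + ...].
Sum ≈ 7.7546.

7.7546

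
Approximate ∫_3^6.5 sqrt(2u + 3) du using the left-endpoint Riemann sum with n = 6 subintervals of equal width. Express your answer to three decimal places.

Δu = (6.5 − 3)/6 = 7/12.
Left endpoints: 3, 43/12, 25/6, 4.75, 16/3, 71/12.
f(3) ≈ 3.000, f(43/12) ≈ 3.189, f(25/6) ≈ 3.367, f(4.75) ≈ 3.536, f(16/3) ≈ 3.697, f(71/12) ≈ 3.851.
Sum = Δu · [f(3) + f(43/12) + f(25/6) + ...].
Sum ≈ 12.039.

12.039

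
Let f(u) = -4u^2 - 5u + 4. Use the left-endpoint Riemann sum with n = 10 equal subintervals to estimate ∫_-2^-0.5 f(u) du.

Δu = (-0.5 − (-2))/10 = 0.15.
Left endpoints: -2, -1.85, -1.7, -1.55, -1.4, -1.25, -1.1, -0.95, -0.8, -0.65.
f(-2) = -2, f(-1.85) = -0.44, f(-1.7) = 0.94, f(-1.55) = 2.14, f(-1.4) = 3.16, f(-1.25) = 4, f(-1.1) = 4.66, f(-0.95) = 5.14, f(-0.8) = 5.44, f(-0.65) = 5.56.
Sum = Δu · [f(-2) + f(-1.85) + f(-1.7) + ...].
Sum = 4.29.

4.29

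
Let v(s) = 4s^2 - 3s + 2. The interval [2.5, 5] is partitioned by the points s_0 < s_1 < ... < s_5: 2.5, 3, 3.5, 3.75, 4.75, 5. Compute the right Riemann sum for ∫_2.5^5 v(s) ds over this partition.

146.25

Subinterval widths: 0.5, 0.5, 0.25, 1, 0.25.
Right endpoints: 3, 3.5, 3.75, 4.75, 5.
v(3) = 29, v(3.5) = 40.5, v(3.75) = 47, v(4.75) = 78, v(5) = 87.
Sum = Σ Δs_i · v(s_i).
Sum = 146.25.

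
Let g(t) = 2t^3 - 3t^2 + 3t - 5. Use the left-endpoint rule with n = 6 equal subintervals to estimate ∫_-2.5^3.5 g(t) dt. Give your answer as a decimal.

-82.5

Δt = (3.5 − (-2.5))/6 = 1.
Left endpoints: -2.5, -1.5, -0.5, 0.5, 1.5, 2.5.
g(-2.5) = -62.5, g(-1.5) = -23, g(-0.5) = -7.5, g(0.5) = -4, g(1.5) = -0.5, g(2.5) = 15.
Sum = Δt · [g(-2.5) + g(-1.5) + g(-0.5) + ...].
Sum = -82.5.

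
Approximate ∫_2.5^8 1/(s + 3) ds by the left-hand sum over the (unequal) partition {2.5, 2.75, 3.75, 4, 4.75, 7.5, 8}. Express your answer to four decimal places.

0.7660

Subinterval widths: 0.25, 1, 0.25, 0.75, 2.75, 0.5.
Left endpoints: 2.5, 2.75, 3.75, 4, 4.75, 7.5.
f(2.5) = 2/11, f(2.75) = 4/23, f(3.75) = 4/27, f(4) = 1/7, f(4.75) = 4/31, f(7.5) = 2/21.
Sum = Σ Δs_i · f(s_i).
Sum ≈ 0.7660.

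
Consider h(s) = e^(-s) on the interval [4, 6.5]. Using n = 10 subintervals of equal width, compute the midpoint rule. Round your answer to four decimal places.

0.0168

Δs = (6.5 − 4)/10 = 0.25.
Midpoints: 4.125, 4.375, 4.625, 4.875, 5.125, 5.375, 5.625, 5.875, 6.125, 6.375.
h(4.125) ≈ 0.0162, h(4.375) ≈ 0.0126, h(4.625) ≈ 0.0098, h(4.875) ≈ 0.0076, h(5.125) ≈ 0.0059, h(5.375) ≈ 0.0046, h(5.625) ≈ 0.0036, h(5.875) ≈ 0.0028, h(6.125) ≈ 0.0022, h(6.375) ≈ 0.0017.
Sum = Δs · [h(4.125) + h(4.375) + h(4.625) + ...].
Sum ≈ 0.0168.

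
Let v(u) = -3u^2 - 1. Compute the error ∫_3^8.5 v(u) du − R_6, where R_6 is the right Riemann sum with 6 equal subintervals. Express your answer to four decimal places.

Exact integral: ∫_3^8.5 v(u) du = -592.625.
R_6 ≈ -681.904514.
Error ≈ -592.625 − (-681.904514) ≈ 89.2795.

89.2795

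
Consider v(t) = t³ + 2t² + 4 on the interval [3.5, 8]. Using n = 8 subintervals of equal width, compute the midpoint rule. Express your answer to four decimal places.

Δt = (8 − 3.5)/8 = 0.5625.
Midpoints: 3.78125, 4.34375, 4.90625, 5.46875, 6.03125, 6.59375, 7.15625, 7.71875.
v(3.78125) = 2839657/32768, v(4.34375) = 4053235/32768, v(4.90625) = 5578501/32768, v(5.46875) = 7450447/32768, v(6.03125) = 9704065/32768, v(6.59375) = 12374347/32768, v(7.15625) = 15496285/32768, v(7.71875) = 19104871/32768.
Sum = Δt · [v(3.78125) + v(4.34375) + v(4.90625) + ...].
Sum ≈ 1314.9503.

1314.9503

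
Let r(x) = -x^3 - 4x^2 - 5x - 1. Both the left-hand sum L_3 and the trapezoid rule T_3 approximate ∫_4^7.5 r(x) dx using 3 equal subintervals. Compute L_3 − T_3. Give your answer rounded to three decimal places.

L_3 ≈ -1012.29398.
T_3 ≈ -1325.17940.
L_3 − T_3 ≈ 312.885.

312.885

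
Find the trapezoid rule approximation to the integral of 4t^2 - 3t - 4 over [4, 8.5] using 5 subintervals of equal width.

Δt = (8.5 − 4)/5 = 0.9.
f(4) = 48, f(4.9) = 77.34, f(5.8) = 113.16, f(6.7) = 155.46, f(7.6) = 204.24, f(8.5) = 259.5.
T_5 = (Δt/2)·[f(t_0) + 2f(t_1) + ... + 2f(t_{4}) + f(t_5)].
Sum = 633.555.

633.555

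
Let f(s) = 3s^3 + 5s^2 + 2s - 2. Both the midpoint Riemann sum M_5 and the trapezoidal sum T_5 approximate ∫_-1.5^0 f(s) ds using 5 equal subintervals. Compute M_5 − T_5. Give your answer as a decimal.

0.0590625

M_5 = -3.4021875.
T_5 = -3.46125.
M_5 − T_5 = 0.0590625.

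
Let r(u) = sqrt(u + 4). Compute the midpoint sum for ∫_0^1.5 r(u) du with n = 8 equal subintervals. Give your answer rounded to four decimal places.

Δu = (1.5 − 0)/8 = 0.1875.
Midpoints: 0.09375, 0.28125, 0.46875, 0.65625, 0.84375, 1.03125, 1.21875, 1.40625.
r(0.09375) ≈ 2.0233, r(0.28125) ≈ 2.0691, r(0.46875) ≈ 2.1139, r(0.65625) ≈ 2.1578, r(0.84375) ≈ 2.2009, r(1.03125) ≈ 2.2430, r(1.21875) ≈ 2.2845, r(1.40625) ≈ 2.3251.
Sum = Δu · [r(0.09375) + r(0.28125) + r(0.46875) + ...].
Sum ≈ 3.2658.

3.2658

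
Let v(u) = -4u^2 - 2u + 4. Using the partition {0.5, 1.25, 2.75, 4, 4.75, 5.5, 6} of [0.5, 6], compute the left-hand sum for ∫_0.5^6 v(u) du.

Subinterval widths: 0.75, 1.5, 1.25, 0.75, 0.75, 0.5.
Left endpoints: 0.5, 1.25, 2.75, 4, 4.75, 5.5.
v(0.5) = 2, v(1.25) = -4.75, v(2.75) = -31.75, v(4) = -68, v(4.75) = -95.75, v(5.5) = -128.
Sum = Σ Δu_i · v(u_i).
Sum = -232.125.

-232.125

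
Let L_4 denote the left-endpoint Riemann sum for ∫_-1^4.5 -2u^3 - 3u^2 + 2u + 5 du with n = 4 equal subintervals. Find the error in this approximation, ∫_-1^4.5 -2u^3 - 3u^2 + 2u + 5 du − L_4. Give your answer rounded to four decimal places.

-135.4160

Exact integral: ∫_-1^4.5 f(u) du = -249.90625.
L_4 ≈ -114.490234.
Error ≈ -249.90625 − (-114.490234) ≈ -135.4160.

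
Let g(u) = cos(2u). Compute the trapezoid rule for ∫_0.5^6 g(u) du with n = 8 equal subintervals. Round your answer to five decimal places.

Δu = (6 − 0.5)/8 = 0.6875.
g(0.5) ≈ 0.54030, g(1.1875) ≈ -0.72028, g(1.875) ≈ -0.82056, g(2.5625) ≈ 0.40100, g(3.25) ≈ 0.97659, g(3.9375) ≈ -0.02102, g(4.625) ≈ -0.98477, g(5.3125) ≈ -0.36215, g(6) ≈ 0.84385.
T_8 = (Δu/2)·[g(u_0) + 2g(u_1) + ... + 2g(u_{7}) + g(u_8)].
Sum ≈ -0.57688.

-0.57688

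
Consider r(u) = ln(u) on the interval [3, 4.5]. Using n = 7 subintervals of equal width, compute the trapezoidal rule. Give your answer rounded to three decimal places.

Δu = (4.5 − 3)/7 = 3/14.
r(3) ≈ 1.099, r(45/14) ≈ 1.168, r(24/7) ≈ 1.232, r(51/14) ≈ 1.293, r(27/7) ≈ 1.350, r(57/14) ≈ 1.404, r(30/7) ≈ 1.455, r(4.5) ≈ 1.504.
T_7 = (Δu/2)·[r(u_0) + 2r(u_1) + ... + 2r(u_{6}) + r(u_7)].
Sum ≈ 1.972.

1.972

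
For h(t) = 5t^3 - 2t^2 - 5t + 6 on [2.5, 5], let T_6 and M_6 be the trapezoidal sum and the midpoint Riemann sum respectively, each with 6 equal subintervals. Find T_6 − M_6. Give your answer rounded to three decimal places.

5.887

T_6 ≈ 631.55454.
M_6 ≈ 625.66804.
T_6 − M_6 ≈ 5.887.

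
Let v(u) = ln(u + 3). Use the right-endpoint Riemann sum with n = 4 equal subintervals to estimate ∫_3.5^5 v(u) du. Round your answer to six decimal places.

Δu = (5 − 3.5)/4 = 0.375.
Right endpoints: 3.875, 4.25, 4.625, 5.
v(3.875) ≈ 1.927892, v(4.25) ≈ 1.981001, v(4.625) ≈ 2.031432, v(5) ≈ 2.079442.
Sum = Δu · [v(3.875) + v(4.25) + v(4.625) + v(5)].
Sum ≈ 3.007413.

3.007413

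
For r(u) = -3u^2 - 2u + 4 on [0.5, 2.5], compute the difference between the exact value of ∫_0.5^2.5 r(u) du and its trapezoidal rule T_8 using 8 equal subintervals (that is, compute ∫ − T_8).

Exact integral: ∫_0.5^2.5 r(u) du = -13.5.
T_8 = -13.5625.
Error = -13.5 − (-13.5625) = 0.0625.

0.0625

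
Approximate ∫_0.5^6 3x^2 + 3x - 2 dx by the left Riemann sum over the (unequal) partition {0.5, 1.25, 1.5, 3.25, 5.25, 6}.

169.1875

Subinterval widths: 0.75, 0.25, 1.75, 2, 0.75.
Left endpoints: 0.5, 1.25, 1.5, 3.25, 5.25.
f(0.5) = 0.25, f(1.25) = 6.4375, f(1.5) = 9.25, f(3.25) = 39.4375, f(5.25) = 96.4375.
Sum = Σ Δx_i · f(x_i).
Sum = 169.1875.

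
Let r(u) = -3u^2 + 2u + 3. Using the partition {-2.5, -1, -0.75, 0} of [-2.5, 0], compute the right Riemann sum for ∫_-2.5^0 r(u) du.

-0.796875

Subinterval widths: 1.5, 0.25, 0.75.
Right endpoints: -1, -0.75, 0.
r(-1) = -2, r(-0.75) = -0.1875, r(0) = 3.
Sum = Σ Δu_i · r(u_i).
Sum = -0.796875.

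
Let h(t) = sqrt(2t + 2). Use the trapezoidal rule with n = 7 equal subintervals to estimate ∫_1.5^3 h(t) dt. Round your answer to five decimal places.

3.81533

Δt = (3 − 1.5)/7 = 3/14.
h(1.5) ≈ 2.23607, h(12/7) ≈ 2.32993, h(27/14) ≈ 2.42015, h(15/7) ≈ 2.50713, h(33/14) ≈ 2.59119, h(18/7) ≈ 2.67261, h(39/14) ≈ 2.75162, h(3) ≈ 2.82843.
T_7 = (Δt/2)·[h(t_0) + 2h(t_1) + ... + 2h(t_{6}) + h(t_7)].
Sum ≈ 3.81533.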